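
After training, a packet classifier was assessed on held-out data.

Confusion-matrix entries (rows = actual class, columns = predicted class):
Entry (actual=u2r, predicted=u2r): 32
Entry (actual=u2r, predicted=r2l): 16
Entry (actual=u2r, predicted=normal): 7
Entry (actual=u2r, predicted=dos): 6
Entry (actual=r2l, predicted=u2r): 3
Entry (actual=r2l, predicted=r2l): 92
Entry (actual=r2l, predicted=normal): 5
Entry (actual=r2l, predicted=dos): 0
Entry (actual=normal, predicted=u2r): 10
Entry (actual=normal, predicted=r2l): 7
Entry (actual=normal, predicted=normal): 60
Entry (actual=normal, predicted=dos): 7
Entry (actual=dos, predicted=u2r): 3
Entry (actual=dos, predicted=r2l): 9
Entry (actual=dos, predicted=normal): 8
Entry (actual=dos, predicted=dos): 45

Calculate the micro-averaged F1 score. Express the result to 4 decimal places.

0.7387

Micro-averaging pools counts across classes: ΣTP=229, ΣFP=81, ΣFN=81.
Micro-F1 score = 2·TP/(2·TP+FP+FN) on pooled counts = 0.7387 (equals overall accuracy in single-label multiclass).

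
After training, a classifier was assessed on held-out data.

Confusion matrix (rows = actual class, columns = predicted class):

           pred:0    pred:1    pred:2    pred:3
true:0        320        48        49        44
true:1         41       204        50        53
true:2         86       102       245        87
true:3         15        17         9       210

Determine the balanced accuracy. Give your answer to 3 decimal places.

Balanced accuracy = mean of per-class recall.
  0: recall = 320/461 = 0.6941
  1: recall = 204/348 = 0.5862
  2: recall = 245/520 = 0.4712
  3: recall = 210/251 = 0.8367
Mean = (0.6941 + 0.5862 + 0.4712 + 0.8367) / 4 = 0.647

0.647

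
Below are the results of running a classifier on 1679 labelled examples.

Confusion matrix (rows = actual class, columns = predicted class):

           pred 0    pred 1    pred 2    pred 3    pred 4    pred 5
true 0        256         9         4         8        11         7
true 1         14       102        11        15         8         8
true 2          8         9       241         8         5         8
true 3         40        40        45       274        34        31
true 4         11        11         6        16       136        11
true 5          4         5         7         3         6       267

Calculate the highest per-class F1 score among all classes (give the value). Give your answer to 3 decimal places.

0.856

Per-class F1 score (2·TP/(2·TP+FP+FN)):
  0: TP=256, FP=14+8+40+11+4=77, FN=9+4+8+11+7=39 → 512/628 = 0.8153
  1: TP=102, FP=9+9+40+11+5=74, FN=14+11+15+8+8=56 → 204/334 = 0.6108
  2: TP=241, FP=4+11+45+6+7=73, FN=8+9+8+5+8=38 → 482/593 = 0.8128
  3: TP=274, FP=8+15+8+16+3=50, FN=40+40+45+34+31=190 → 548/788 = 0.6954
  4: TP=136, FP=11+8+5+34+6=64, FN=11+11+6+16+11=55 → 272/391 = 0.6957
  5: TP=267, FP=7+8+8+31+11=65, FN=4+5+7+3+6=25 → 534/624 = 0.8558
Highest is class '5' with F1 score = 0.856.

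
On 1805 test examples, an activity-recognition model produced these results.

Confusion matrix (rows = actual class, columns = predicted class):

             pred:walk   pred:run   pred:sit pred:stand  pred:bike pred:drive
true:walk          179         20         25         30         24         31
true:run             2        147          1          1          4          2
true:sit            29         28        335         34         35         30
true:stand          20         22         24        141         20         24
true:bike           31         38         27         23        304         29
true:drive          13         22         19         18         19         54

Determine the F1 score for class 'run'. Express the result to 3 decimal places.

Treat 'run' as positive and all other classes as negative.
F1 score = 2·TP/(2·TP+FP+FN).
run: TP=147, FP=20+28+22+38+22=130, FN=2+1+1+4+2=10 → 294/434 = 0.6774

0.677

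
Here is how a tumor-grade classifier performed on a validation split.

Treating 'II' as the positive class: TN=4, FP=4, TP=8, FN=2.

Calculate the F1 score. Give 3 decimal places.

0.727

Precision = TP/(TP+FP) = 8/12 = 0.6667
Recall = TP/(TP+FN) = 8/10 = 0.8000
F1 = 2·TP/(2·TP+FP+FN) = 16/22 = 0.727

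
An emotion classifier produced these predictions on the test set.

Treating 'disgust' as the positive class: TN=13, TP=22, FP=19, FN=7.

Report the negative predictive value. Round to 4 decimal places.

NPV = TN/(TN+FN) = 13/(13+7) = 0.6500

0.6500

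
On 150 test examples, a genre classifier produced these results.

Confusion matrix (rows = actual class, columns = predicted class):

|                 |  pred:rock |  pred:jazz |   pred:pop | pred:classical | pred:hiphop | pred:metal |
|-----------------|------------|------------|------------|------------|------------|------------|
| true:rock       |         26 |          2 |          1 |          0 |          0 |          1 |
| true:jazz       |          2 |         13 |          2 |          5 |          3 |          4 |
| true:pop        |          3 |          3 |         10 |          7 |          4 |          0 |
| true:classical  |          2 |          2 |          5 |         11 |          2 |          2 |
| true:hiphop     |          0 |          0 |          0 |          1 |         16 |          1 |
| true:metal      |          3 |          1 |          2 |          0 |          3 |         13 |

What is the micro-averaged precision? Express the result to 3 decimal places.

0.593

Micro-averaging pools counts across classes: ΣTP=89, ΣFP=61, ΣFN=61.
Micro-precision = TP/(TP+FP) on pooled counts = 0.593 (equals overall accuracy in single-label multiclass).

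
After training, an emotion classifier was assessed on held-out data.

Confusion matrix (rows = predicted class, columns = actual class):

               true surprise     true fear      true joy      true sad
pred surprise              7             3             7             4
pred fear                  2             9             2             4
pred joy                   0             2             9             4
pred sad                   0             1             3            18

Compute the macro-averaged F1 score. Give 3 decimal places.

0.555

Per-class F1 score (2·TP/(2·TP+FP+FN)):
  surprise: TP=7, FP=3+7+4=14, FN=2+0+0=2 → 14/30 = 0.4667
  fear: TP=9, FP=2+2+4=8, FN=3+2+1=6 → 18/32 = 0.5625
  joy: TP=9, FP=0+2+4=6, FN=7+2+3=12 → 18/36 = 0.5000
  sad: TP=18, FP=0+1+3=4, FN=4+4+4=12 → 36/52 = 0.6923
Macro-F1 score = mean = (0.4667 + 0.5625 + 0.5000 + 0.6923) / 4 = 0.555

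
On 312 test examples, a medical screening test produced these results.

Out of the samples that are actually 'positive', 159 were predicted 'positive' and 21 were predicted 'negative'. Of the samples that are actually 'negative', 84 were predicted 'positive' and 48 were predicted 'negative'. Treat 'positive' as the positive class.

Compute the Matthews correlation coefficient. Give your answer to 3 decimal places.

0.294

MCC = (TP·TN − FP·FN) / √((TP+FP)(TP+FN)(TN+FP)(TN+FN))
Numerator = 159·48 − 84·21 = 5868
Denominator = √(243·180·132·69) = √398383920 = 19959.5571
MCC = 5868 / 19959.5571 = 0.294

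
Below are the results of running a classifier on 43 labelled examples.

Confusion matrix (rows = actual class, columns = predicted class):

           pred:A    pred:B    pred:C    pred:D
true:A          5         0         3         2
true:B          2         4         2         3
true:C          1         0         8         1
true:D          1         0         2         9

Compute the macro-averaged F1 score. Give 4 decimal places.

Per-class F1 score (2·TP/(2·TP+FP+FN)):
  A: TP=5, FP=2+1+1=4, FN=0+3+2=5 → 10/19 = 0.52632
  B: TP=4, FP=0+0+0=0, FN=2+2+3=7 → 8/15 = 0.53333
  C: TP=8, FP=3+2+2=7, FN=1+0+1=2 → 16/25 = 0.64000
  D: TP=9, FP=2+3+1=6, FN=1+0+2=3 → 18/27 = 0.66667
Macro-F1 score = mean = (0.52632 + 0.53333 + 0.64000 + 0.66667) / 4 = 0.5916

0.5916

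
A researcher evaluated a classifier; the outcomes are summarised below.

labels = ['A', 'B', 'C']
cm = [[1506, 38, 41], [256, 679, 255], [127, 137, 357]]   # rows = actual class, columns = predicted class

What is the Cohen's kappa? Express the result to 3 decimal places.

Observed agreement pₒ = trace/N = 2542/3396 = 0.7485
Expected agreement pₑ = Σ (rowᵢ·colᵢ)/N² = (1585·1889 + 1190·854 + 621·653)/3396² = 0.3829
κ = (pₒ − pₑ)/(1 − pₑ) = (0.7485 − 0.3829)/(1 − 0.3829) = 0.592

0.592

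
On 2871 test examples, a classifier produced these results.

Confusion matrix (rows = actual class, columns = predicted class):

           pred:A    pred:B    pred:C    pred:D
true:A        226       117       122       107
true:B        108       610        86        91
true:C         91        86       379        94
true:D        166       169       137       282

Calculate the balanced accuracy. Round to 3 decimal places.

0.508

Balanced accuracy = mean of per-class recall.
  A: recall = 226/572 = 0.3951
  B: recall = 610/895 = 0.6816
  C: recall = 379/650 = 0.5831
  D: recall = 282/754 = 0.3740
Mean = (0.3951 + 0.6816 + 0.5831 + 0.3740) / 4 = 0.508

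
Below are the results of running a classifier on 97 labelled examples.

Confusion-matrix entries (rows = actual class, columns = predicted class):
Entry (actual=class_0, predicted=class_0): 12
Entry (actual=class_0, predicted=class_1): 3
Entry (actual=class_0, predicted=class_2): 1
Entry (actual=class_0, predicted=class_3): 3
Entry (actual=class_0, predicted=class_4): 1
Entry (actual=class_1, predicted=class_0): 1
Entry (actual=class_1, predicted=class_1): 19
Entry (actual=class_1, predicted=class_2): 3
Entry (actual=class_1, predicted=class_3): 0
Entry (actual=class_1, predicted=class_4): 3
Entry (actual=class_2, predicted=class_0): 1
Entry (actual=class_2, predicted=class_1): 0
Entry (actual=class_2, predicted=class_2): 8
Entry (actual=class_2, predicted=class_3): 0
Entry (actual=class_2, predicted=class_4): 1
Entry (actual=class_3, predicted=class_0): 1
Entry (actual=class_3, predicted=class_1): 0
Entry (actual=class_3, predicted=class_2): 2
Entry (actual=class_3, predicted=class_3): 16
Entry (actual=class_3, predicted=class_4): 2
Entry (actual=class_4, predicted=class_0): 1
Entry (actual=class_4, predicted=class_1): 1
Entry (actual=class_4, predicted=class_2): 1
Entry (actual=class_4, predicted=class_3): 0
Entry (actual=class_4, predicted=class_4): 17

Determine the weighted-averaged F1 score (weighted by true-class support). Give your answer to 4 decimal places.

Per-class F1 score (2·TP/(2·TP+FP+FN)):
  class_0: TP=12, FP=1+1+1+1=4, FN=3+1+3+1=8 → 24/36 = 0.66667
  class_1: TP=19, FP=3+0+0+1=4, FN=1+3+0+3=7 → 38/49 = 0.77551
  class_2: TP=8, FP=1+3+2+1=7, FN=1+0+0+1=2 → 16/25 = 0.64000
  class_3: TP=16, FP=3+0+0+0=3, FN=1+0+2+2=5 → 32/40 = 0.80000
  class_4: TP=17, FP=1+3+1+2=7, FN=1+1+1+0=3 → 34/44 = 0.77273
Weighted-F1 score = Σ (supportᵢ/N)·F1 scoreᵢ with N=97: (20/97)·0.66667 + (26/97)·0.77551 + (10/97)·0.64000 + (21/97)·0.80000 + (20/97)·0.77273 = 0.7438

0.7438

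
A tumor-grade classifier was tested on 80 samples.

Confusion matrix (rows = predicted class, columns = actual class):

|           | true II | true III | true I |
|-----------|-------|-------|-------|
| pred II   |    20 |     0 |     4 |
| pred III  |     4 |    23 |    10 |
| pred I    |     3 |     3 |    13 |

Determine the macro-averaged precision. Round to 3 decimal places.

Per-class precision (TP/(TP+FP)):
  II: TP=20, FP=0+4=4 → 20/24 = 0.8333
  III: TP=23, FP=4+10=14 → 23/37 = 0.6216
  I: TP=13, FP=3+3=6 → 13/19 = 0.6842
Macro-precision = mean = (0.8333 + 0.6216 + 0.6842) / 3 = 0.713

0.713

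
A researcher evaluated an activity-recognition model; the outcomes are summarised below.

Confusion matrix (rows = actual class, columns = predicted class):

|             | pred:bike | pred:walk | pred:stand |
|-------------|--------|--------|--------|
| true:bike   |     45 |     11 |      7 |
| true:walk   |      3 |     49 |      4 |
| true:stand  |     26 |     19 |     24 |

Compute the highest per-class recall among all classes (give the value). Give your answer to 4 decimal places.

0.8750

Per-class recall (TP/(TP+FN)):
  bike: TP=45, FN=11+7=18 → 45/63 = 0.71429
  walk: TP=49, FN=3+4=7 → 49/56 = 0.87500
  stand: TP=24, FN=26+19=45 → 24/69 = 0.34783
Highest is class 'walk' with recall = 0.8750.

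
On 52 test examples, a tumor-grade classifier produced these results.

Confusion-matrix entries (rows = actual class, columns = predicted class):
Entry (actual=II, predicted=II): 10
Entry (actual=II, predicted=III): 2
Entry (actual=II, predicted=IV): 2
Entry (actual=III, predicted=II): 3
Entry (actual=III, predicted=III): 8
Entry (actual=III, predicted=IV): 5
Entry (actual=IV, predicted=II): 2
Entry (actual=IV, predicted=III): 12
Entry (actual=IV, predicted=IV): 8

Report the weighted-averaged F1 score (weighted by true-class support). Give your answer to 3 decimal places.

Per-class F1 score (2·TP/(2·TP+FP+FN)):
  II: TP=10, FP=3+2=5, FN=2+2=4 → 20/29 = 0.6897
  III: TP=8, FP=2+12=14, FN=3+5=8 → 16/38 = 0.4211
  IV: TP=8, FP=2+5=7, FN=2+12=14 → 16/37 = 0.4324
Weighted-F1 score = Σ (supportᵢ/N)·F1 scoreᵢ with N=52: (14/52)·0.6897 + (16/52)·0.4211 + (22/52)·0.4324 = 0.498

0.498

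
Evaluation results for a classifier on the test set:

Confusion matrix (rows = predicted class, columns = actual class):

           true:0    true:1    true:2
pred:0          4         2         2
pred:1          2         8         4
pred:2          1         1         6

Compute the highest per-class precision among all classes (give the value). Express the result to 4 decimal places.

Per-class precision (TP/(TP+FP)):
  0: TP=4, FP=2+2=4 → 4/8 = 0.50000
  1: TP=8, FP=2+4=6 → 8/14 = 0.57143
  2: TP=6, FP=1+1=2 → 6/8 = 0.75000
Highest is class '2' with precision = 0.7500.

0.7500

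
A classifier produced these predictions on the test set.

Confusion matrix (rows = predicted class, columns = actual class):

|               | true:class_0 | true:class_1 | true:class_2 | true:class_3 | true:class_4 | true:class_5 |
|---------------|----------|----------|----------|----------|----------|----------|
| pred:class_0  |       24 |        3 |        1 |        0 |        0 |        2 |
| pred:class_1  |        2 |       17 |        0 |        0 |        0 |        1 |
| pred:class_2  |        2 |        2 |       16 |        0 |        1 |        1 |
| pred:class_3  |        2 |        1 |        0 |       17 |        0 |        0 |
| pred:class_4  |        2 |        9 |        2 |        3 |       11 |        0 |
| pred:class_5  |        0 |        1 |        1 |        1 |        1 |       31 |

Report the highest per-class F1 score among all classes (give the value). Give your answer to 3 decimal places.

0.886

Per-class F1 score (2·TP/(2·TP+FP+FN)):
  class_0: TP=24, FP=3+1+0+0+2=6, FN=2+2+2+2+0=8 → 48/62 = 0.7742
  class_1: TP=17, FP=2+0+0+0+1=3, FN=3+2+1+9+1=16 → 34/53 = 0.6415
  class_2: TP=16, FP=2+2+0+1+1=6, FN=1+0+0+2+1=4 → 32/42 = 0.7619
  class_3: TP=17, FP=2+1+0+0+0=3, FN=0+0+0+3+1=4 → 34/41 = 0.8293
  class_4: TP=11, FP=2+9+2+3+0=16, FN=0+0+1+0+1=2 → 22/40 = 0.5500
  class_5: TP=31, FP=0+1+1+1+1=4, FN=2+1+1+0+0=4 → 62/70 = 0.8857
Highest is class 'class_5' with F1 score = 0.886.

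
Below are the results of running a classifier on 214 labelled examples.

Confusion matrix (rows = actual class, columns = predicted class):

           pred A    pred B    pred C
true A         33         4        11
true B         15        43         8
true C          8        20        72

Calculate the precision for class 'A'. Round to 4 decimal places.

0.5893

precision = TP/(TP+FP).
A: TP=33, FP=15+8=23 → 33/56 = 0.58929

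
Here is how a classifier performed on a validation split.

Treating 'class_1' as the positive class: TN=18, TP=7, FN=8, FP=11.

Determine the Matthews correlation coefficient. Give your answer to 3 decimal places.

MCC = (TP·TN − FP·FN) / √((TP+FP)(TP+FN)(TN+FP)(TN+FN))
Numerator = 7·18 − 11·8 = 38
Denominator = √(18·15·29·26) = √203580 = 451.1984
MCC = 38 / 451.1984 = 0.084

0.084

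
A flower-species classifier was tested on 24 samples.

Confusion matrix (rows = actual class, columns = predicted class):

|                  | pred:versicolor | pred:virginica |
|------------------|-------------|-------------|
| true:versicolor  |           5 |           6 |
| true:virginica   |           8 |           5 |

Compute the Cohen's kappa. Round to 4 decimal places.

-0.1586

Observed agreement pₒ = trace/N = 10/24 = 0.41667
Expected agreement pₑ = Σ (rowᵢ·colᵢ)/N² = (11·13 + 13·11)/24² = 0.49653
κ = (pₒ − pₑ)/(1 − pₑ) = (0.41667 − 0.49653)/(1 − 0.49653) = -0.1586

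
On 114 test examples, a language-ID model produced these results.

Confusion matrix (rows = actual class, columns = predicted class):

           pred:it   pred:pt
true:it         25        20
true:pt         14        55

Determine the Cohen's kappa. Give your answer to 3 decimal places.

Observed agreement pₒ = trace/N = 80/114 = 0.7018
Expected agreement pₑ = Σ (rowᵢ·colᵢ)/N² = (45·39 + 69·75)/114² = 0.5332
κ = (pₒ − pₑ)/(1 − pₑ) = (0.7018 − 0.5332)/(1 − 0.5332) = 0.361

0.361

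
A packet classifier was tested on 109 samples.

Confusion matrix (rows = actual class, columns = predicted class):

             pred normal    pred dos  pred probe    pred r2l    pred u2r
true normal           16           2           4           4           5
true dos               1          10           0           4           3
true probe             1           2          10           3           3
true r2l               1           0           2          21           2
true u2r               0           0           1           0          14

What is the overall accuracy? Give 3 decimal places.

0.651

Accuracy = trace / total = (16+10+10+21+14=71) / 109 = 71/109 = 0.651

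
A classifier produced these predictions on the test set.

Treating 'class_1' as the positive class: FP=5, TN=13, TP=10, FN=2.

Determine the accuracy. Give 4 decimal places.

Accuracy = (TP+TN)/N = (10+13)/30 = 0.7667

0.7667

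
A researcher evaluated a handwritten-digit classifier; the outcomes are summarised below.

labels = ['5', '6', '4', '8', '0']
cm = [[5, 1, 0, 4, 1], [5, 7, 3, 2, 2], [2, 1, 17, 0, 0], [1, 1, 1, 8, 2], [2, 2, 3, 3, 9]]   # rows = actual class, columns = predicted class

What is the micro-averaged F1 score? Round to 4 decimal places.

Micro-averaging pools counts across classes: ΣTP=46, ΣFP=36, ΣFN=36.
Micro-F1 score = 2·TP/(2·TP+FP+FN) on pooled counts = 0.5610 (equals overall accuracy in single-label multiclass).

0.5610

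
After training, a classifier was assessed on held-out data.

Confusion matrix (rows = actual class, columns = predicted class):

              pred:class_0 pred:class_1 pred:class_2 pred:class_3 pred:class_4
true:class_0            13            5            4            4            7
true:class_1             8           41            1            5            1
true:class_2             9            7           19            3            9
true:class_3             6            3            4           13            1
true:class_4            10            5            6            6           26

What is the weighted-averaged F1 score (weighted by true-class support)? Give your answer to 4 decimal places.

Per-class F1 score (2·TP/(2·TP+FP+FN)):
  class_0: TP=13, FP=8+9+6+10=33, FN=5+4+4+7=20 → 26/79 = 0.32911
  class_1: TP=41, FP=5+7+3+5=20, FN=8+1+5+1=15 → 82/117 = 0.70085
  class_2: TP=19, FP=4+1+4+6=15, FN=9+7+3+9=28 → 38/81 = 0.46914
  class_3: TP=13, FP=4+5+3+6=18, FN=6+3+4+1=14 → 26/58 = 0.44828
  class_4: TP=26, FP=7+1+9+1=18, FN=10+5+6+6=27 → 52/97 = 0.53608
Weighted-F1 score = Σ (supportᵢ/N)·F1 scoreᵢ with N=216: (33/216)·0.32911 + (56/216)·0.70085 + (47/216)·0.46914 + (27/216)·0.44828 + (53/216)·0.53608 = 0.5216

0.5216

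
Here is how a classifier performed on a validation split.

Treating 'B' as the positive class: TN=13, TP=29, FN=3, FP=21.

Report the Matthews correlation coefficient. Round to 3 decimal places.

0.337

MCC = (TP·TN − FP·FN) / √((TP+FP)(TP+FN)(TN+FP)(TN+FN))
Numerator = 29·13 − 21·3 = 314
Denominator = √(50·32·34·16) = √870400 = 932.9523
MCC = 314 / 932.9523 = 0.337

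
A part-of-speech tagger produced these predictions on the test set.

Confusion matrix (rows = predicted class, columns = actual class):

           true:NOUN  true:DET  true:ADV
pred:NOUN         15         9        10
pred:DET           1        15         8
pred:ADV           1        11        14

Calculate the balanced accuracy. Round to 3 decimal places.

Balanced accuracy = mean of per-class recall.
  NOUN: recall = 15/17 = 0.8824
  DET: recall = 15/35 = 0.4286
  ADV: recall = 14/32 = 0.4375
Mean = (0.8824 + 0.4286 + 0.4375) / 3 = 0.583

0.583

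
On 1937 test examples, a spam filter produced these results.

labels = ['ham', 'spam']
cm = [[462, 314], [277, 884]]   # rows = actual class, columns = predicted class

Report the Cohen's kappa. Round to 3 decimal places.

0.360

Observed agreement pₒ = trace/N = 1346/1937 = 0.6949
Expected agreement pₑ = Σ (rowᵢ·colᵢ)/N² = (776·739 + 1161·1198)/1937² = 0.5235
κ = (pₒ − pₑ)/(1 − pₑ) = (0.6949 − 0.5235)/(1 − 0.5235) = 0.360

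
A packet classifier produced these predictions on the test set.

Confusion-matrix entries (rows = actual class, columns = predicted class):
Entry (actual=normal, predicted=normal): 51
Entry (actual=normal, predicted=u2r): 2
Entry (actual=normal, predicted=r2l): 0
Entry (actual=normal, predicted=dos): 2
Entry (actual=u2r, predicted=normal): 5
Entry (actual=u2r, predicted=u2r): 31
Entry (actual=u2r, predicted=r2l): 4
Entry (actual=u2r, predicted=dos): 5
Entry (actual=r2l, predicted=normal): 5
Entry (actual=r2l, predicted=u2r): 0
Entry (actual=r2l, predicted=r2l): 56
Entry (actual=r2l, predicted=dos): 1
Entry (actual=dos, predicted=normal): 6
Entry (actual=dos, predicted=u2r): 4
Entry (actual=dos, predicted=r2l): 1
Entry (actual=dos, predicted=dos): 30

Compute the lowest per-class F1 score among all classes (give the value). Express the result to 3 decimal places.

0.756

Per-class F1 score (2·TP/(2·TP+FP+FN)):
  normal: TP=51, FP=5+5+6=16, FN=2+0+2=4 → 102/122 = 0.8361
  u2r: TP=31, FP=2+0+4=6, FN=5+4+5=14 → 62/82 = 0.7561
  r2l: TP=56, FP=0+4+1=5, FN=5+0+1=6 → 112/123 = 0.9106
  dos: TP=30, FP=2+5+1=8, FN=6+4+1=11 → 60/79 = 0.7595
Lowest is class 'u2r' with F1 score = 0.756.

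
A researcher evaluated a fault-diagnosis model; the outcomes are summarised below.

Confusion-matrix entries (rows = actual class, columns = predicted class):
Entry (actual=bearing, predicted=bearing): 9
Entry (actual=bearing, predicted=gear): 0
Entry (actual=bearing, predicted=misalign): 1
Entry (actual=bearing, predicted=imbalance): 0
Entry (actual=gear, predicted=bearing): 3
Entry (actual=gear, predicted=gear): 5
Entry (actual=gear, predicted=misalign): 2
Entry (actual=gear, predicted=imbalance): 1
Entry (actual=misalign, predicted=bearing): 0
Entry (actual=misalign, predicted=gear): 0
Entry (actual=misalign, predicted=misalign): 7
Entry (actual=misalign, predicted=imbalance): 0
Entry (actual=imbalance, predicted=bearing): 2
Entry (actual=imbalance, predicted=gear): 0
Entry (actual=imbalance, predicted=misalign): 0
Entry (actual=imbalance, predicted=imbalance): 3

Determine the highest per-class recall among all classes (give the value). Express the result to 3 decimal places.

Per-class recall (TP/(TP+FN)):
  bearing: TP=9, FN=0+1+0=1 → 9/10 = 0.9000
  gear: TP=5, FN=3+2+1=6 → 5/11 = 0.4545
  misalign: TP=7, FN=0+0+0=0 → 7/7 = 1.0000
  imbalance: TP=3, FN=2+0+0=2 → 3/5 = 0.6000
Highest is class 'misalign' with recall = 1.000.

1.000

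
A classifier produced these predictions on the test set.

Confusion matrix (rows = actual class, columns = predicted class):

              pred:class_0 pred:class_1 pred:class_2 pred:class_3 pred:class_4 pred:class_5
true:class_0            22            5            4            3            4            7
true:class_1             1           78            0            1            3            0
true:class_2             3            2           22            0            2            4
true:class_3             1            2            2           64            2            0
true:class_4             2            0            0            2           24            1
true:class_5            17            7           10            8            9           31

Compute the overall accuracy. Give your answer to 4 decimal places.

Accuracy = trace / total = (22+78+22+64+24+31=241) / 343 = 241/343 = 0.7026

0.7026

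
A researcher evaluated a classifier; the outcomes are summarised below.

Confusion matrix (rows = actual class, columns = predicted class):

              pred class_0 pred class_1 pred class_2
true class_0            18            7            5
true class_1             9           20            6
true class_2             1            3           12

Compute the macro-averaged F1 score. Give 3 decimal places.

0.617

Per-class F1 score (2·TP/(2·TP+FP+FN)):
  class_0: TP=18, FP=9+1=10, FN=7+5=12 → 36/58 = 0.6207
  class_1: TP=20, FP=7+3=10, FN=9+6=15 → 40/65 = 0.6154
  class_2: TP=12, FP=5+6=11, FN=1+3=4 → 24/39 = 0.6154
Macro-F1 score = mean = (0.6207 + 0.6154 + 0.6154) / 3 = 0.617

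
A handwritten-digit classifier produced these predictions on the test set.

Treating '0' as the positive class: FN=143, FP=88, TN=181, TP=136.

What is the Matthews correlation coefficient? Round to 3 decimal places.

MCC = (TP·TN − FP·FN) / √((TP+FP)(TP+FN)(TN+FP)(TN+FN))
Numerator = 136·181 − 88·143 = 12032
Denominator = √(224·279·269·324) = √5446901376 = 73803.1258
MCC = 12032 / 73803.1258 = 0.163

0.163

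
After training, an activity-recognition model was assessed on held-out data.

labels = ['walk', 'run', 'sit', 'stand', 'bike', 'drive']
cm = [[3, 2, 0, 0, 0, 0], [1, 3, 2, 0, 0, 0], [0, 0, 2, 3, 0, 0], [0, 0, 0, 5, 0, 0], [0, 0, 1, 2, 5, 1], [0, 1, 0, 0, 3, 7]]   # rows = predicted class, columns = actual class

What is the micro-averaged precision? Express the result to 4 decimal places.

Micro-averaging pools counts across classes: ΣTP=25, ΣFP=16, ΣFN=16.
Micro-precision = TP/(TP+FP) on pooled counts = 0.6098 (equals overall accuracy in single-label multiclass).

0.6098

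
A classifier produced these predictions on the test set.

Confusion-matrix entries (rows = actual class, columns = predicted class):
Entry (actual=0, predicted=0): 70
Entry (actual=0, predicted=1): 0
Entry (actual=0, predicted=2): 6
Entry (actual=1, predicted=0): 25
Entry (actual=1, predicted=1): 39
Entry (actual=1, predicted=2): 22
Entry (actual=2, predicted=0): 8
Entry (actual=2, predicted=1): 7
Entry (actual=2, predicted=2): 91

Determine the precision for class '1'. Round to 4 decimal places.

precision = TP/(TP+FP).
1: TP=39, FP=0+7=7 → 39/46 = 0.84783

0.8478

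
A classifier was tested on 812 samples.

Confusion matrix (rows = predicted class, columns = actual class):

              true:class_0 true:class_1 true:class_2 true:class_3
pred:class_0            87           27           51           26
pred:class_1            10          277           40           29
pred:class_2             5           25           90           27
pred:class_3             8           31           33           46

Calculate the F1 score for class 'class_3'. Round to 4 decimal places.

0.3740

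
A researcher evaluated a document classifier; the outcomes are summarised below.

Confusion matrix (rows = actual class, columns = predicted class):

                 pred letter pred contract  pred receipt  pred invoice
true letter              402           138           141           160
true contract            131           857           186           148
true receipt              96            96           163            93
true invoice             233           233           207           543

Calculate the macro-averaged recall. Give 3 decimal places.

0.484

Per-class recall (TP/(TP+FN)):
  letter: TP=402, FN=138+141+160=439 → 402/841 = 0.4780
  contract: TP=857, FN=131+186+148=465 → 857/1322 = 0.6483
  receipt: TP=163, FN=96+96+93=285 → 163/448 = 0.3638
  invoice: TP=543, FN=233+233+207=673 → 543/1216 = 0.4465
Macro-recall = mean = (0.4780 + 0.6483 + 0.3638 + 0.4465) / 4 = 0.484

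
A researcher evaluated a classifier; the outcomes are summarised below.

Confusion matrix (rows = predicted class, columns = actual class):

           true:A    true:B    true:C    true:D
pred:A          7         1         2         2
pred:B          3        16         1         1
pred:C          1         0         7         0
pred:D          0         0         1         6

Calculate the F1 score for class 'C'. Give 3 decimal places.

0.737

One-vs-rest for 'C': TP = diagonal; FP = other classes predicted 'C'; FN = 'C' predicted as other.
F1 score = 2·TP/(2·TP+FP+FN).
C: TP=7, FP=1+0+0=1, FN=2+1+1=4 → 14/19 = 0.7368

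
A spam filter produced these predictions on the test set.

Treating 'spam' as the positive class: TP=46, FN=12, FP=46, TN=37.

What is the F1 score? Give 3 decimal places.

Precision = TP/(TP+FP) = 46/92 = 0.5000
Recall = TP/(TP+FN) = 46/58 = 0.7931
F1 = 2·TP/(2·TP+FP+FN) = 92/150 = 0.613

0.613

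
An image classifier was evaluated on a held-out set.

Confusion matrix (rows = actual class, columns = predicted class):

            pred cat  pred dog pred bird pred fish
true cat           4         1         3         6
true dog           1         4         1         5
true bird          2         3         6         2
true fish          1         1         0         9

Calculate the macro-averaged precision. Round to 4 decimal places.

0.4884

Per-class precision (TP/(TP+FP)):
  cat: TP=4, FP=1+2+1=4 → 4/8 = 0.50000
  dog: TP=4, FP=1+3+1=5 → 4/9 = 0.44444
  bird: TP=6, FP=3+1+0=4 → 6/10 = 0.60000
  fish: TP=9, FP=6+5+2=13 → 9/22 = 0.40909
Macro-precision = mean = (0.50000 + 0.44444 + 0.60000 + 0.40909) / 4 = 0.4884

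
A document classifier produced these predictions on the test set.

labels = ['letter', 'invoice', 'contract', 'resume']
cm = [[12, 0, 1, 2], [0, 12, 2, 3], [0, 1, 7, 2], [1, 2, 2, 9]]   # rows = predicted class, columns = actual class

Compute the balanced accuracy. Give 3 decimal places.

Balanced accuracy = mean of per-class recall.
  letter: recall = 12/13 = 0.9231
  invoice: recall = 12/15 = 0.8000
  contract: recall = 7/12 = 0.5833
  resume: recall = 9/16 = 0.5625
Mean = (0.9231 + 0.8000 + 0.5833 + 0.5625) / 4 = 0.717

0.717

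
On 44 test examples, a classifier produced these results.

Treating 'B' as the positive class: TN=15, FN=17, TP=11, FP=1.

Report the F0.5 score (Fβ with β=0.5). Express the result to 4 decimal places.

Fβ = (1+β²)·TP / ((1+β²)·TP + β²·FN + FP), with β²=1/4
= 1.25·11 / (1.25·11 + 0.25·17 + 1) = 0.7237

0.7237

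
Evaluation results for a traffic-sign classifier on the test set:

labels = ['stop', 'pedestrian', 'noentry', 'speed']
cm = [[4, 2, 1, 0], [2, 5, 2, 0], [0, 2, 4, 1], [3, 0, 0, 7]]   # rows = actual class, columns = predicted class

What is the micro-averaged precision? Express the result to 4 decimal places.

0.6061

Micro-averaging pools counts across classes: ΣTP=20, ΣFP=13, ΣFN=13.
Micro-precision = TP/(TP+FP) on pooled counts = 0.6061 (equals overall accuracy in single-label multiclass).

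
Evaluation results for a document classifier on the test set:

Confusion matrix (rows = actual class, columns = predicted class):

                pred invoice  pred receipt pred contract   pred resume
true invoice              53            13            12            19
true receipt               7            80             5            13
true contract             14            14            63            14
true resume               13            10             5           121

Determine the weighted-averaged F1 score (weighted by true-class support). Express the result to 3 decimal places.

Per-class F1 score (2·TP/(2·TP+FP+FN)):
  invoice: TP=53, FP=7+14+13=34, FN=13+12+19=44 → 106/184 = 0.5761
  receipt: TP=80, FP=13+14+10=37, FN=7+5+13=25 → 160/222 = 0.7207
  contract: TP=63, FP=12+5+5=22, FN=14+14+14=42 → 126/190 = 0.6632
  resume: TP=121, FP=19+13+14=46, FN=13+10+5=28 → 242/316 = 0.7658
Weighted-F1 score = Σ (supportᵢ/N)·F1 scoreᵢ with N=456: (97/456)·0.5761 + (105/456)·0.7207 + (105/456)·0.6632 + (149/456)·0.7658 = 0.691

0.691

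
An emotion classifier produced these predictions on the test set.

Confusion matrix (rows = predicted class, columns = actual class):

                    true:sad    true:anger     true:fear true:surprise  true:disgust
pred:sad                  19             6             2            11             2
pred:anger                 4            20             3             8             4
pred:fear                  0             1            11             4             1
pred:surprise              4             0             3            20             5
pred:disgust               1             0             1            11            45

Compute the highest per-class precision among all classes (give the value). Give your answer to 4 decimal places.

Per-class precision (TP/(TP+FP)):
  sad: TP=19, FP=6+2+11+2=21 → 19/40 = 0.47500
  anger: TP=20, FP=4+3+8+4=19 → 20/39 = 0.51282
  fear: TP=11, FP=0+1+4+1=6 → 11/17 = 0.64706
  surprise: TP=20, FP=4+0+3+5=12 → 20/32 = 0.62500
  disgust: TP=45, FP=1+0+1+11=13 → 45/58 = 0.77586
Highest is class 'disgust' with precision = 0.7759.

0.7759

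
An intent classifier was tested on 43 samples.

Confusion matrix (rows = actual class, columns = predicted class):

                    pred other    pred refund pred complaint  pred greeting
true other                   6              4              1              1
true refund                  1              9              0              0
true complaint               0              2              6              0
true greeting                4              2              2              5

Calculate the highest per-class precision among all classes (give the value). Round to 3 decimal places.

0.833

Per-class precision (TP/(TP+FP)):
  other: TP=6, FP=1+0+4=5 → 6/11 = 0.5455
  refund: TP=9, FP=4+2+2=8 → 9/17 = 0.5294
  complaint: TP=6, FP=1+0+2=3 → 6/9 = 0.6667
  greeting: TP=5, FP=1+0+0=1 → 5/6 = 0.8333
Highest is class 'greeting' with precision = 0.833.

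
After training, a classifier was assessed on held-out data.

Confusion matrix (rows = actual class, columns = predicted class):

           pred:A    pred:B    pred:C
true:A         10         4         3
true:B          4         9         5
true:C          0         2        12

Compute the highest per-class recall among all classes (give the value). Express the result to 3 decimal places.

0.857

Per-class recall (TP/(TP+FN)):
  A: TP=10, FN=4+3=7 → 10/17 = 0.5882
  B: TP=9, FN=4+5=9 → 9/18 = 0.5000
  C: TP=12, FN=0+2=2 → 12/14 = 0.8571
Highest is class 'C' with recall = 0.857.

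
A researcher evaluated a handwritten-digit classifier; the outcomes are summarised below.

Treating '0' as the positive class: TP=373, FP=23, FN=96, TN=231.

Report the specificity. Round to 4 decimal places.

Specificity = TN/(TN+FP) = 231/(231+23) = 0.9094

0.9094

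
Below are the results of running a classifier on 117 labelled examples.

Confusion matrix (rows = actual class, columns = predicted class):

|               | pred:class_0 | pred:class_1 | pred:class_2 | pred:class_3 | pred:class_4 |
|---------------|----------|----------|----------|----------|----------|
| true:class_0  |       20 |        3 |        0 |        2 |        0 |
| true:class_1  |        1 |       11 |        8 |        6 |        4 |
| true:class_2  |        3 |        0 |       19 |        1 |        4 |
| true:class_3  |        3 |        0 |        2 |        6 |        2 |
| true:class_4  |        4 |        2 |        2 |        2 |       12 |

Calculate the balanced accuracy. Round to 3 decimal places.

0.575

Balanced accuracy = mean of per-class recall.
  class_0: recall = 20/25 = 0.8000
  class_1: recall = 11/30 = 0.3667
  class_2: recall = 19/27 = 0.7037
  class_3: recall = 6/13 = 0.4615
  class_4: recall = 12/22 = 0.5455
Mean = (0.8000 + 0.3667 + 0.7037 + 0.4615 + 0.5455) / 5 = 0.575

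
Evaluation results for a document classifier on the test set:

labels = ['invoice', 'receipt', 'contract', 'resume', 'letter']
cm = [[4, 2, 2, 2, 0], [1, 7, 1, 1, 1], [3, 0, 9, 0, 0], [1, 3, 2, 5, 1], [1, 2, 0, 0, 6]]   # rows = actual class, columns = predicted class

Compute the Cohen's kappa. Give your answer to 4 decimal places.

0.4660

Observed agreement pₒ = trace/N = 31/54 = 0.57407
Expected agreement pₑ = Σ (rowᵢ·colᵢ)/N² = (10·10 + 11·14 + 12·14 + 12·8 + 9·8)/54² = 0.20233
κ = (pₒ − pₑ)/(1 − pₑ) = (0.57407 − 0.20233)/(1 − 0.20233) = 0.4660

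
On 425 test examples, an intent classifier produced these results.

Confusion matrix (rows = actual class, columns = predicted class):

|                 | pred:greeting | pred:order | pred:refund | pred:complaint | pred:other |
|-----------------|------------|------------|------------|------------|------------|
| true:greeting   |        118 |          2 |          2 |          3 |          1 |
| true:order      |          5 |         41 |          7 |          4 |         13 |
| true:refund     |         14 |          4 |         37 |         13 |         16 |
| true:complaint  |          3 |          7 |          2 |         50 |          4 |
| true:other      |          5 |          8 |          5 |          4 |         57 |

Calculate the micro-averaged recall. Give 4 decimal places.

0.7129

Micro-averaging pools counts across classes: ΣTP=303, ΣFP=122, ΣFN=122.
Micro-recall = TP/(TP+FN) on pooled counts = 0.7129 (equals overall accuracy in single-label multiclass).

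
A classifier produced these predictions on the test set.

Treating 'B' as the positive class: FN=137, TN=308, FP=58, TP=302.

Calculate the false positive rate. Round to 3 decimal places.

FPR = FP/(FP+TN) = 58/(58+308) = 0.158

0.158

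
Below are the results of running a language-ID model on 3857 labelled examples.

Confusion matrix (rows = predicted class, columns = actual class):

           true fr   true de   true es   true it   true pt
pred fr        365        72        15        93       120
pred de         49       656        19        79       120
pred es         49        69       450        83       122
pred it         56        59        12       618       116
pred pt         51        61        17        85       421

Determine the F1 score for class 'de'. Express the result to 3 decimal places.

Take TP from the diagonal, FP from the rest of the 'de' prediction marginal, FN from the rest of the 'de' actual marginal.
F1 score = 2·TP/(2·TP+FP+FN).
de: TP=656, FP=49+19+79+120=267, FN=72+69+59+61=261 → 1312/1840 = 0.7130

0.713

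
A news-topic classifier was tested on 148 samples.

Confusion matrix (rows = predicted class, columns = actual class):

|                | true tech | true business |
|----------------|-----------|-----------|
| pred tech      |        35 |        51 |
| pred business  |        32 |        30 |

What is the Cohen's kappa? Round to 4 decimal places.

-0.1047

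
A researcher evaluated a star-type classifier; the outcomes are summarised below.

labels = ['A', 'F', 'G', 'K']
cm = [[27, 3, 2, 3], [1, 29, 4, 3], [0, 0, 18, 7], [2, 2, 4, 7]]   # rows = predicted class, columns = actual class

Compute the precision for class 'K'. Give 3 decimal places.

Treat 'K' as positive and all other classes as negative.
precision = TP/(TP+FP).
K: TP=7, FP=2+2+4=8 → 7/15 = 0.4667

0.467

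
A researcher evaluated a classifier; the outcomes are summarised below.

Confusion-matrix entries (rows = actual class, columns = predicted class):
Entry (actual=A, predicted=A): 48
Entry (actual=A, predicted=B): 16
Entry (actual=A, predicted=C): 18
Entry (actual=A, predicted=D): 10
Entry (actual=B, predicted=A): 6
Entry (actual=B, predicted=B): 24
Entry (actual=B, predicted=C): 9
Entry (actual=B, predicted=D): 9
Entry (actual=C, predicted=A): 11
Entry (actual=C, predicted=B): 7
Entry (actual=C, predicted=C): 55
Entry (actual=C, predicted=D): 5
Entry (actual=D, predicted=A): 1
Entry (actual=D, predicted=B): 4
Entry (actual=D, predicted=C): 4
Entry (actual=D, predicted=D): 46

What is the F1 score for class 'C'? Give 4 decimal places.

F1 score = 2·TP/(2·TP+FP+FN).
C: TP=55, FP=18+9+4=31, FN=11+7+5=23 → 110/164 = 0.67073

0.6707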